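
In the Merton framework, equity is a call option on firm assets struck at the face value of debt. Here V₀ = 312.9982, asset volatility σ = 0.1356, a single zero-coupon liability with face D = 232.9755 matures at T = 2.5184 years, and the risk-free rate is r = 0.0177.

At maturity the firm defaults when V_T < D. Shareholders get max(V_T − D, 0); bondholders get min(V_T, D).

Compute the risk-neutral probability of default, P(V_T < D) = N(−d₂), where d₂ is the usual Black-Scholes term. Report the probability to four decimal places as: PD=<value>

PD=0.0706

d₁ = [ln(V₀/D) + (r + σ²/2)T] / (σ√T)
   = [ln(312.9982/232.9755) + (0.0177 + 0.5·0.1356²)·2.5184] / (0.1356·√2.5184)
   = [0.295264 + 0.067729] / 0.215190 = 1.686850
d₂ = d₁ − σ√T = 1.686850 − 0.215190 = 1.471660
risk-neutral PD = N(−d₂) = N(-1.471660) = 0.070556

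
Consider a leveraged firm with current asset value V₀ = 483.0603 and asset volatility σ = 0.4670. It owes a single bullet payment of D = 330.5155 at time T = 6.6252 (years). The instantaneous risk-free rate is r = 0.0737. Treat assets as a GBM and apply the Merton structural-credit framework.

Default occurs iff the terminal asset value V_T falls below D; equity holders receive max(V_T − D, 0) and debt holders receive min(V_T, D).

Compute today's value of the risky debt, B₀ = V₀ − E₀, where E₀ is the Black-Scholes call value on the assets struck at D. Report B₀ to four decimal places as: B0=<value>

d₁ = [ln(V₀/D) + (r + σ²/2)T] / (σ√T)
   = [ln(483.0603/330.5155) + (0.0737 + 0.5·0.4670²)·6.6252] / (0.4670·√6.6252)
   = [0.379488 + 1.210719] / 1.202033 = 1.322931
d₂ = d₁ − σ√T = 1.322931 − 1.202033 = 0.120898
N(d₁) = 0.907071,  N(d₂) = 0.548114,  e^(−rT) = 0.613683
E₀ = V₀·N(d₁) − D·e^(−rT)·N(d₂)
   = 483.0603·0.907071 − 330.5155·0.613683·0.548114 = 326.995024
B₀ = V₀ − E₀ = 483.0603 − 326.995024 = 156.065276

B0=156.0653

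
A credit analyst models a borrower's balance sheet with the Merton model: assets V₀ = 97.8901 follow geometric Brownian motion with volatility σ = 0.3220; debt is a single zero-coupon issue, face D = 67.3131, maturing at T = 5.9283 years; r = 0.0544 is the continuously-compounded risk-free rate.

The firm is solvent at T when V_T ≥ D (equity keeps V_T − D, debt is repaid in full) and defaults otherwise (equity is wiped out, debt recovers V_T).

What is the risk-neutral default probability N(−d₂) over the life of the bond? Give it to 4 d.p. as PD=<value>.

PD=0.3096

d₁ = [ln(V₀/D) + (r + σ²/2)T] / (σ√T)
   = [ln(97.8901/67.3131) + (0.0544 + 0.5·0.3220²)·5.9283] / (0.3220·√5.9283)
   = [0.374491 + 0.629834] / 0.784009 = 1.281012
d₂ = d₁ − σ√T = 1.281012 − 0.784009 = 0.497004
risk-neutral PD = N(−d₂) = N(-0.497004) = 0.309593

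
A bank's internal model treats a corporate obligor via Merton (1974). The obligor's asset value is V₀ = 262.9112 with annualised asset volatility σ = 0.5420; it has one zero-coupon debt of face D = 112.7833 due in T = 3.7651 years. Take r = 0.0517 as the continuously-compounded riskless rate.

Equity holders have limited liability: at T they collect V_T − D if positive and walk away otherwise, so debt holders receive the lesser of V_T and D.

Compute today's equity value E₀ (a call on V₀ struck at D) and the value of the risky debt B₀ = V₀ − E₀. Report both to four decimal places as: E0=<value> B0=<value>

E0=182.8706 B0=80.0406

d₁ = [ln(V₀/D) + (r + σ²/2)T] / (σ√T)
   = [ln(262.9112/112.7833) + (0.0517 + 0.5·0.5420²)·3.7651] / (0.5420·√3.7651)
   = [0.846348 + 0.747681] / 1.051690 = 1.515684
d₂ = d₁ − σ√T = 1.515684 − 1.051690 = 0.463995
N(d₁) = 0.935200,  N(d₂) = 0.678674,  e^(−rT) = 0.823118
E₀ = V₀·N(d₁) − D·e^(−rT)·N(d₂)
   = 262.9112·0.935200 − 112.7833·0.823118·0.678674 = 182.870635
B₀ = V₀ − E₀ = 262.9112 − 182.870635 = 80.040565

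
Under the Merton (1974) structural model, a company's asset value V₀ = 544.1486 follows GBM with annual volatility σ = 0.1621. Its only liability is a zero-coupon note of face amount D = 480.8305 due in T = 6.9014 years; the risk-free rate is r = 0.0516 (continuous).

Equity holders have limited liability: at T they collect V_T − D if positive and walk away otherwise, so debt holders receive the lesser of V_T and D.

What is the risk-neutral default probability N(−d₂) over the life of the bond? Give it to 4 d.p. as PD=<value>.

PD=0.1804

d₁ = [ln(V₀/D) + (r + σ²/2)T] / (σ√T)
   = [ln(544.1486/480.8305) + (0.0516 + 0.5·0.1621²)·6.9014] / (0.1621·√6.9014)
   = [0.123708 + 0.446784] / 0.425845 = 1.339670
d₂ = d₁ − σ√T = 1.339670 − 0.425845 = 0.913825
risk-neutral PD = N(−d₂) = N(-0.913825) = 0.180404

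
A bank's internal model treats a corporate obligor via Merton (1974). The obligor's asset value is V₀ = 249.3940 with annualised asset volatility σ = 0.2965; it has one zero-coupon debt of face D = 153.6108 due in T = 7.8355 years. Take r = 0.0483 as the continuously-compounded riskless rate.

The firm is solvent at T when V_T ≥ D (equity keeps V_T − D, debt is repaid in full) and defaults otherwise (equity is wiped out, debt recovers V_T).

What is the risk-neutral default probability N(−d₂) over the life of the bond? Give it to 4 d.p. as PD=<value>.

PD=0.2660

d₁ = [ln(V₀/D) + (r + σ²/2)T] / (σ√T)
   = [ln(249.3940/153.6108) + (0.0483 + 0.5·0.2965²)·7.8355] / (0.2965·√7.8355)
   = [0.484612 + 0.722873] / 0.829962 = 1.454868
d₂ = d₁ − σ√T = 1.454868 − 0.829962 = 0.624906
risk-neutral PD = N(−d₂) = N(-0.624906) = 0.266016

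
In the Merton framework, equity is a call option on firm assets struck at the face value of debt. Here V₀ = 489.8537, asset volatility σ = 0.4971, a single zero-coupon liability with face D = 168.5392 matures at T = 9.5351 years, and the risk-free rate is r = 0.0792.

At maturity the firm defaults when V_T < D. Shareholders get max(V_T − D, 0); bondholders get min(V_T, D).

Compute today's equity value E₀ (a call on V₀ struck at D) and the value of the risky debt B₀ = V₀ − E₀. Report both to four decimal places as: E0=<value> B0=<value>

E0=424.9733 B0=64.8804

d₁ = [ln(V₀/D) + (r + σ²/2)T] / (σ√T)
   = [ln(489.8537/168.5392) + (0.0792 + 0.5·0.4971²)·9.5351] / (0.4971·√9.5351)
   = [1.066938 + 1.933282] / 1.534993 = 1.954550
d₂ = d₁ − σ√T = 1.954550 − 1.534993 = 0.419557
N(d₁) = 0.974682,  N(d₂) = 0.662595,  e^(−rT) = 0.469926
E₀ = V₀·N(d₁) − D·e^(−rT)·N(d₂)
   = 489.8537·0.974682 − 168.5392·0.469926·0.662595 = 424.973335
B₀ = V₀ − E₀ = 489.8537 − 424.973335 = 64.880365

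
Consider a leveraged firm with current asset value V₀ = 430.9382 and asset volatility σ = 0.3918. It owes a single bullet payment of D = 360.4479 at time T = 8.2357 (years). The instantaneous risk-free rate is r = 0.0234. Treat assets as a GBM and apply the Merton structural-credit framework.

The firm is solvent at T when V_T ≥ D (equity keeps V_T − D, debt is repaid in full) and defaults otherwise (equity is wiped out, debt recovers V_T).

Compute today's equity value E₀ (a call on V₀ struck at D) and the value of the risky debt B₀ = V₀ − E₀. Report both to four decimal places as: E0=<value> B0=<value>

E0=229.3783 B0=201.5599

d₁ = [ln(V₀/D) + (r + σ²/2)T] / (σ√T)
   = [ln(430.9382/360.4479) + (0.0234 + 0.5·0.3918²)·8.2357] / (0.3918·√8.2357)
   = [0.178617 + 0.824835] / 1.124384 = 0.892446
d₂ = d₁ − σ√T = 0.892446 − 1.124384 = -0.231938
N(d₁) = 0.813923,  N(d₂) = 0.408293,  e^(−rT) = 0.824717
E₀ = V₀·N(d₁) − D·e^(−rT)·N(d₂)
   = 430.9382·0.813923 − 360.4479·0.824717·0.408293 = 229.378318
B₀ = V₀ − E₀ = 430.9382 − 229.378318 = 201.559882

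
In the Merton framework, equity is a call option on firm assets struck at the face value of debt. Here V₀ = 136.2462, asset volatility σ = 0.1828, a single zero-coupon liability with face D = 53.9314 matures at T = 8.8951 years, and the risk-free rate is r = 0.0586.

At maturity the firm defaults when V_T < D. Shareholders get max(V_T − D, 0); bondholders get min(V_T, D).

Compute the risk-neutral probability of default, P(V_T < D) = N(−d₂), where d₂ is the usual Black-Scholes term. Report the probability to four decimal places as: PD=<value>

d₁ = [ln(V₀/D) + (r + σ²/2)T] / (σ√T)
   = [ln(136.2462/53.9314) + (0.0586 + 0.5·0.1828²)·8.8951] / (0.1828·√8.8951)
   = [0.926751 + 0.669871] / 0.545195 = 2.928536
d₂ = d₁ − σ√T = 2.928536 − 0.545195 = 2.383341
risk-neutral PD = N(−d₂) = N(-2.383341) = 0.008578

PD=0.0086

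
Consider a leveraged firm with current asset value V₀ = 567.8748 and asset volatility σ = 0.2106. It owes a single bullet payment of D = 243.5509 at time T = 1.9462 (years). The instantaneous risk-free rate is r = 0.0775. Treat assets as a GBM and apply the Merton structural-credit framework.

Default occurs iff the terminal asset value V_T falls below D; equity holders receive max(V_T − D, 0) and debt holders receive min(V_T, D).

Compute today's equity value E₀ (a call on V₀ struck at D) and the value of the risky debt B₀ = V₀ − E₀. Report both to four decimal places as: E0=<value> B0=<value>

E0=358.4315 B0=209.4433

d₁ = [ln(V₀/D) + (r + σ²/2)T] / (σ√T)
   = [ln(567.8748/243.5509) + (0.0775 + 0.5·0.2106²)·1.9462] / (0.2106·√1.9462)
   = [0.846575 + 0.193990] / 0.293800 = 3.541743
d₂ = d₁ − σ√T = 3.541743 − 0.293800 = 3.247943
N(d₁) = 0.999801,  N(d₂) = 0.999419,  e^(−rT) = 0.859993
E₀ = V₀·N(d₁) − D·e^(−rT)·N(d₂)
   = 567.8748·0.999801 − 243.5509·0.859993·0.999419 = 358.431493
B₀ = V₀ − E₀ = 567.8748 − 358.431493 = 209.443307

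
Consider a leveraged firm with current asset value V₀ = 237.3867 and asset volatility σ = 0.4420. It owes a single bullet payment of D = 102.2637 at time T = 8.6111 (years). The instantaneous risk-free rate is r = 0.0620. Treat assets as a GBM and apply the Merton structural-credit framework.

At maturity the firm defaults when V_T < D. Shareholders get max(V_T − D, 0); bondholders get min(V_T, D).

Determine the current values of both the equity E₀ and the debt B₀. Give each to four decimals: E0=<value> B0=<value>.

d₁ = [ln(V₀/D) + (r + σ²/2)T] / (σ√T)
   = [ln(237.3867/102.2637) + (0.0620 + 0.5·0.4420²)·8.6111] / (0.4420·√8.6111)
   = [0.842136 + 1.375038] / 1.297035 = 1.709417
d₂ = d₁ − σ√T = 1.709417 − 1.297035 = 0.412383
N(d₁) = 0.956313,  N(d₂) = 0.659970,  e^(−rT) = 0.586321
E₀ = V₀·N(d₁) − D·e^(−rT)·N(d₂)
   = 237.3867·0.956313 − 102.2637·0.586321·0.659970 = 187.444633
B₀ = V₀ − E₀ = 237.3867 − 187.444633 = 49.942067

E0=187.4446 B0=49.9421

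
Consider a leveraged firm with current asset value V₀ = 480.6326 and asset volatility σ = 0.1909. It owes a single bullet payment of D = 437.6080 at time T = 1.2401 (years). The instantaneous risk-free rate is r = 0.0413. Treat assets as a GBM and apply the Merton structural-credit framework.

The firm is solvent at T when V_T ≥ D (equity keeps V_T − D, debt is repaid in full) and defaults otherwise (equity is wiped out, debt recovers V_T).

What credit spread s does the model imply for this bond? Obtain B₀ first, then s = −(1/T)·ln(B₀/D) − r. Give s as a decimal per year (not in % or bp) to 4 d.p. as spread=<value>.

spread=0.0275

d₁ = [ln(V₀/D) + (r + σ²/2)T] / (σ√T)
   = [ln(480.6326/437.6080) + (0.0413 + 0.5·0.1909²)·1.2401] / (0.1909·√1.2401)
   = [0.093780 + 0.073812] / 0.212586 = 0.788350
d₂ = d₁ − σ√T = 0.788350 − 0.212586 = 0.575765
N(d₁) = 0.784754,  N(d₂) = 0.717613,  e^(−rT) = 0.950073
E₀ = V₀·N(d₁) − D·e^(−rT)·N(d₂)
   = 480.6326·0.784754 − 437.6080·0.950073·0.717613 = 78.823923
B₀ = V₀ − E₀ = 480.6326 − 78.823923 = 401.808677
spread = −(1/T)·ln(B₀/D) − r = −(1/1.2401)·ln(401.808677/437.6080) − 0.0413 = 0.02752307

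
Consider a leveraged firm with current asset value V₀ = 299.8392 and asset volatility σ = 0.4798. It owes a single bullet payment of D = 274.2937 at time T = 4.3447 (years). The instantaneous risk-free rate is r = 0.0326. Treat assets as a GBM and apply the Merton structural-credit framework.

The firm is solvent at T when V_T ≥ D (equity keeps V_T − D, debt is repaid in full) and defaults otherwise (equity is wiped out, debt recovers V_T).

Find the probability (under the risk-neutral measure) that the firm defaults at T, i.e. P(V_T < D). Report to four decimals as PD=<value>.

d₁ = [ln(V₀/D) + (r + σ²/2)T] / (σ√T)
   = [ln(299.8392/274.2937) + (0.0326 + 0.5·0.4798²)·4.3447] / (0.4798·√4.3447)
   = [0.089047 + 0.641730] / 1.000092 = 0.730709
d₂ = d₁ − σ√T = 0.730709 − 1.000092 = -0.269383
risk-neutral PD = N(−d₂) = N(0.269383) = 0.606183

PD=0.6062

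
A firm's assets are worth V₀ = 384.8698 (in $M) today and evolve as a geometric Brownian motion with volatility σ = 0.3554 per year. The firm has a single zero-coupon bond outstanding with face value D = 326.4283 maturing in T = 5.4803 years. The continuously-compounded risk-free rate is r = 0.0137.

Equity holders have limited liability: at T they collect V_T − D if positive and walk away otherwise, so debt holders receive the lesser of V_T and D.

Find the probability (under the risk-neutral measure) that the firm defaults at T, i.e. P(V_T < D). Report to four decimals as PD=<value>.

d₁ = [ln(V₀/D) + (r + σ²/2)T] / (σ√T)
   = [ln(384.8698/326.4283) + (0.0137 + 0.5·0.3554²)·5.4803] / (0.3554·√5.4803)
   = [0.164695 + 0.421186] / 0.831993 = 0.704190
d₂ = d₁ − σ√T = 0.704190 − 0.831993 = -0.127803
risk-neutral PD = N(−d₂) = N(0.127803) = 0.550848

PD=0.5508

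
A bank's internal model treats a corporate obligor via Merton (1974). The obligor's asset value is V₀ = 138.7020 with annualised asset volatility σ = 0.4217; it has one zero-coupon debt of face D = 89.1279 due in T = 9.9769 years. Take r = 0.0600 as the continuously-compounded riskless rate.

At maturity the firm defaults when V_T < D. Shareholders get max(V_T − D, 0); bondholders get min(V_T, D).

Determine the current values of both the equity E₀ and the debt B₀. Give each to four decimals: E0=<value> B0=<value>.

d₁ = [ln(V₀/D) + (r + σ²/2)T] / (σ√T)
   = [ln(138.7020/89.1279) + (0.0600 + 0.5·0.4217²)·9.9769] / (0.4217·√9.9769)
   = [0.442255 + 1.485715] / 1.331991 = 1.447434
d₂ = d₁ − σ√T = 1.447434 − 1.331991 = 0.115443
N(d₁) = 0.926112,  N(d₂) = 0.545953,  e^(−rT) = 0.549573
E₀ = V₀·N(d₁) − D·e^(−rT)·N(d₂)
   = 138.7020·0.926112 − 89.1279·0.549573·0.545953 = 101.711617
B₀ = V₀ − E₀ = 138.7020 − 101.711617 = 36.990383

E0=101.7116 B0=36.9904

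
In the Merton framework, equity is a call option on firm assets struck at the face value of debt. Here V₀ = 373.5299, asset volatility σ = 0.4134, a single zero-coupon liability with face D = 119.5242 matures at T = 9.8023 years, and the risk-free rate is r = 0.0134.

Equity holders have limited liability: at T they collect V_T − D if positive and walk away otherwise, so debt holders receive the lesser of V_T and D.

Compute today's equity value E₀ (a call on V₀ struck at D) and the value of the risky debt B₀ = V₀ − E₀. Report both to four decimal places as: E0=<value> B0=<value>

E0=288.0904 B0=85.4395

d₁ = [ln(V₀/D) + (r + σ²/2)T] / (σ√T)
   = [ln(373.5299/119.5242) + (0.0134 + 0.5·0.4134²)·9.8023] / (0.4134·√9.8023)
   = [1.139479 + 0.968955] / 1.294299 = 1.629017
d₂ = d₁ − σ√T = 1.629017 − 1.294299 = 0.334718
N(d₁) = 0.948345,  N(d₂) = 0.631081,  e^(−rT) = 0.876910
E₀ = V₀·N(d₁) − D·e^(−rT)·N(d₂)
   = 373.5299·0.948345 − 119.5242·0.876910·0.631081 = 288.090448
B₀ = V₀ − E₀ = 373.5299 − 288.090448 = 85.439452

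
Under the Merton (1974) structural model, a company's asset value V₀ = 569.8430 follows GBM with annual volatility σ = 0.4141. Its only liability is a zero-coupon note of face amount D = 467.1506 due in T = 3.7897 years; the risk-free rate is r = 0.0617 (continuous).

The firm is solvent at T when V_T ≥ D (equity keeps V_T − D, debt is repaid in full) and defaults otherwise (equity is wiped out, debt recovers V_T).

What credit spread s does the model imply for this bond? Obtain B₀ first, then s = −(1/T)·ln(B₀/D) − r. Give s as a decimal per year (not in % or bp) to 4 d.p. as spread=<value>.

d₁ = [ln(V₀/D) + (r + σ²/2)T] / (σ√T)
   = [ln(569.8430/467.1506) + (0.0617 + 0.5·0.4141²)·3.7897] / (0.4141·√3.7897)
   = [0.198709 + 0.558751] / 0.806135 = 0.939620
d₂ = d₁ − σ√T = 0.939620 − 0.806135 = 0.133485
N(d₁) = 0.826294,  N(d₂) = 0.553095,  e^(−rT) = 0.791501
E₀ = V₀·N(d₁) − D·e^(−rT)·N(d₂)
   = 569.8430·0.826294 − 467.1506·0.791501·0.553095 = 266.350742
B₀ = V₀ − E₀ = 569.8430 − 266.350742 = 303.492258
spread = −(1/T)·ln(B₀/D) − r = −(1/3.7897)·ln(303.492258/467.1506) − 0.0617 = 0.05210732

spread=0.0521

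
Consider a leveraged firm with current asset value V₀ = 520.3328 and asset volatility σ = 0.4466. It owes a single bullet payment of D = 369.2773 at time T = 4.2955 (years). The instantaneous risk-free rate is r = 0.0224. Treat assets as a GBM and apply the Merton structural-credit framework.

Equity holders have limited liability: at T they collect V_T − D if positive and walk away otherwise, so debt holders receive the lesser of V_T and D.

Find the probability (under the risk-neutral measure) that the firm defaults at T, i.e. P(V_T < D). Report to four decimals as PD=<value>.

PD=0.4954

d₁ = [ln(V₀/D) + (r + σ²/2)T] / (σ√T)
   = [ln(520.3328/369.2773) + (0.0224 + 0.5·0.4466²)·4.2955] / (0.4466·√4.2955)
   = [0.342921 + 0.524591] / 0.925605 = 0.937238
d₂ = d₁ − σ√T = 0.937238 − 0.925605 = 0.011633
risk-neutral PD = N(−d₂) = N(-0.011633) = 0.495359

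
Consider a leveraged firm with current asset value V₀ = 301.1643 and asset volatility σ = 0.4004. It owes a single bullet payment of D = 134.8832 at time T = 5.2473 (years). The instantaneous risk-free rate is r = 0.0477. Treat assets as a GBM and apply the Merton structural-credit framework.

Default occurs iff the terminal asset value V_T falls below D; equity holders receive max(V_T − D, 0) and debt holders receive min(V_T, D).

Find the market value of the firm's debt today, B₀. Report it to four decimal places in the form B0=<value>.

B0=95.5415

d₁ = [ln(V₀/D) + (r + σ²/2)T] / (σ√T)
   = [ln(301.1643/134.8832) + (0.0477 + 0.5·0.4004²)·5.2473] / (0.4004·√5.2473)
   = [0.803247 + 0.670920] / 0.917196 = 1.607255
d₂ = d₁ − σ√T = 1.607255 − 0.917196 = 0.690059
N(d₁) = 0.946001,  N(d₂) = 0.754921,  e^(−rT) = 0.778570
E₀ = V₀·N(d₁) − D·e^(−rT)·N(d₂)
   = 301.1643·0.946001 − 134.8832·0.778570·0.754921 = 205.622798
B₀ = V₀ − E₀ = 301.1643 − 205.622798 = 95.541502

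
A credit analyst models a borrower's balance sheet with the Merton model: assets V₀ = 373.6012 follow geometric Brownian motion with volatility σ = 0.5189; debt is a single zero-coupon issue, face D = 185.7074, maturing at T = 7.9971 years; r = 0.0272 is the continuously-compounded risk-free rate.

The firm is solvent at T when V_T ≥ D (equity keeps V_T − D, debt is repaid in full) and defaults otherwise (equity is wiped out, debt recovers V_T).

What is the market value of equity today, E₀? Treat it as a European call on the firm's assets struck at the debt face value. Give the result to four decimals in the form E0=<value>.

E0=272.8174

d₁ = [ln(V₀/D) + (r + σ²/2)T] / (σ√T)
   = [ln(373.6012/185.7074) + (0.0272 + 0.5·0.5189²)·7.9971] / (0.5189·√7.9971)
   = [0.699017 + 1.294160] / 1.467405 = 1.358300
d₂ = d₁ − σ√T = 1.358300 − 1.467405 = -0.109105
N(d₁) = 0.912816,  N(d₂) = 0.456560,  e^(−rT) = 0.804511
E₀ = V₀·N(d₁) − D·e^(−rT)·N(d₂)
   = 373.6012·0.912816 − 185.7074·0.804511·0.456560 = 272.817409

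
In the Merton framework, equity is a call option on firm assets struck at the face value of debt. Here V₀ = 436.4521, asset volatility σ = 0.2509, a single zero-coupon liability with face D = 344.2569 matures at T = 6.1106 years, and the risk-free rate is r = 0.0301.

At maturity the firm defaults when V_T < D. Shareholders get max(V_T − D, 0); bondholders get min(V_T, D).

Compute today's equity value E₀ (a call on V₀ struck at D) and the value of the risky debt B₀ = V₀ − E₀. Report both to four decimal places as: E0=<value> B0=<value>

E0=181.6254 B0=254.8267

d₁ = [ln(V₀/D) + (r + σ²/2)T] / (σ√T)
   = [ln(436.4521/344.2569) + (0.0301 + 0.5·0.2509²)·6.1106] / (0.2509·√6.1106)
   = [0.237290 + 0.376263] / 0.620215 = 0.989258
d₂ = d₁ − σ√T = 0.989258 − 0.620215 = 0.369043
N(d₁) = 0.838732,  N(d₂) = 0.643952,  e^(−rT) = 0.831995
E₀ = V₀·N(d₁) − D·e^(−rT)·N(d₂)
   = 436.4521·0.838732 − 344.2569·0.831995·0.643952 = 181.625438
B₀ = V₀ − E₀ = 436.4521 − 181.625438 = 254.826662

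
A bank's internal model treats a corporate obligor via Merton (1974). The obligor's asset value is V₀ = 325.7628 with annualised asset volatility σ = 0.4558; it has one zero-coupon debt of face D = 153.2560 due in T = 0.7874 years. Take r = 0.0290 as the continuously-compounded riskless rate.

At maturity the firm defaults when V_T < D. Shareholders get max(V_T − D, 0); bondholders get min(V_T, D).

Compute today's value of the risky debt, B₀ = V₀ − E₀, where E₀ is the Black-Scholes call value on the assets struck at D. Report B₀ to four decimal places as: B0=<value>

B0=148.8754

d₁ = [ln(V₀/D) + (r + σ²/2)T] / (σ√T)
   = [ln(325.7628/153.2560) + (0.0290 + 0.5·0.4558²)·0.7874] / (0.4558·√0.7874)
   = [0.754060 + 0.104627] / 0.404457 = 2.123063
d₂ = d₁ − σ√T = 2.123063 − 0.404457 = 1.718606
N(d₁) = 0.983126,  N(d₂) = 0.957157,  e^(−rT) = 0.977424
E₀ = V₀·N(d₁) − D·e^(−rT)·N(d₂)
   = 325.7628·0.983126 − 153.2560·0.977424·0.957157 = 176.887393
B₀ = V₀ − E₀ = 325.7628 − 176.887393 = 148.875407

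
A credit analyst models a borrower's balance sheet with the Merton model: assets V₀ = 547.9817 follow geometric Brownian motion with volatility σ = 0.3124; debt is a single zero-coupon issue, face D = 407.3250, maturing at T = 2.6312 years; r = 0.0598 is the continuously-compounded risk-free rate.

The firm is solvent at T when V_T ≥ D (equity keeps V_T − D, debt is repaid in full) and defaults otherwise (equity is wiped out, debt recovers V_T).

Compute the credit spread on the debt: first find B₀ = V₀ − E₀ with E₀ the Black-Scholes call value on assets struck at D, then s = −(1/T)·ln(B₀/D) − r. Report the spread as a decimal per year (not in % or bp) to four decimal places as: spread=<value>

d₁ = [ln(V₀/D) + (r + σ²/2)T] / (σ√T)
   = [ln(547.9817/407.3250) + (0.0598 + 0.5·0.3124²)·2.6312] / (0.3124·√2.6312)
   = [0.296630 + 0.285740] / 0.506743 = 1.149242
d₂ = d₁ − σ√T = 1.149242 − 0.506743 = 0.642499
N(d₁) = 0.874772,  N(d₂) = 0.739725,  e^(−rT) = 0.854409
E₀ = V₀·N(d₁) − D·e^(−rT)·N(d₂)
   = 547.9817·0.874772 − 407.3250·0.854409·0.739725 = 221.918327
B₀ = V₀ − E₀ = 547.9817 − 221.918327 = 326.063373
spread = −(1/T)·ln(B₀/D) − r = −(1/2.6312)·ln(326.063373/407.3250) − 0.0598 = 0.02476964

spread=0.0248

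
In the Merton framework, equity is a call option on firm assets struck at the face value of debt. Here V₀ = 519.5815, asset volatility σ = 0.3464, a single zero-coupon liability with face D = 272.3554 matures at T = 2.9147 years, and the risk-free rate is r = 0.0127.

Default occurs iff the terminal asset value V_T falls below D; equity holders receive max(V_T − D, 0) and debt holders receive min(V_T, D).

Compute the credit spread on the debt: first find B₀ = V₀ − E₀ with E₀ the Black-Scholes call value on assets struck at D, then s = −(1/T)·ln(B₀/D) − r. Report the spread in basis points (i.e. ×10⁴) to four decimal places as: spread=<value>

d₁ = [ln(V₀/D) + (r + σ²/2)T] / (σ√T)
   = [ln(519.5815/272.3554) + (0.0127 + 0.5·0.3464²)·2.9147] / (0.3464·√2.9147)
   = [0.645916 + 0.211888] / 0.591391 = 1.450486
d₂ = d₁ − σ√T = 1.450486 − 0.591391 = 0.859094
N(d₁) = 0.926538,  N(d₂) = 0.804856,  e^(−rT) = 0.963660
E₀ = V₀·N(d₁) − D·e^(−rT)·N(d₂)
   = 519.5815·0.926538 − 272.3554·0.963660·0.804856 = 270.171366
B₀ = V₀ − E₀ = 519.5815 − 270.171366 = 249.410134
spread = −(1/T)·ln(B₀/D) − r = −(1/2.9147)·ln(249.410134/272.3554) − 0.0127 = 0.01749493
in basis points: 0.01749493 × 10⁴ = 174.9493 bp

spread=174.9493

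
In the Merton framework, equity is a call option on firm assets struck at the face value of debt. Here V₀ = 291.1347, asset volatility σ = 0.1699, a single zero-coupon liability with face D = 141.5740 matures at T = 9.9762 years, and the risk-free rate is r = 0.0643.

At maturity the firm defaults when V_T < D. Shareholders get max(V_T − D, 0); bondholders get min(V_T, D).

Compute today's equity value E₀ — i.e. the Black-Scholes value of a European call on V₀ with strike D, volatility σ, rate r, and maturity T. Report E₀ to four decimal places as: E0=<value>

E0=216.7296

d₁ = [ln(V₀/D) + (r + σ²/2)T] / (σ√T)
   = [ln(291.1347/141.5740) + (0.0643 + 0.5·0.1699²)·9.9762] / (0.1699·√9.9762)
   = [0.720963 + 0.785456] / 0.536631 = 2.807179
d₂ = d₁ − σ√T = 2.807179 − 0.536631 = 2.270547
N(d₁) = 0.997501,  N(d₂) = 0.988413,  e^(−rT) = 0.526518
E₀ = V₀·N(d₁) − D·e^(−rT)·N(d₂)
   = 291.1347·0.997501 − 141.5740·0.526518·0.988413 = 216.729648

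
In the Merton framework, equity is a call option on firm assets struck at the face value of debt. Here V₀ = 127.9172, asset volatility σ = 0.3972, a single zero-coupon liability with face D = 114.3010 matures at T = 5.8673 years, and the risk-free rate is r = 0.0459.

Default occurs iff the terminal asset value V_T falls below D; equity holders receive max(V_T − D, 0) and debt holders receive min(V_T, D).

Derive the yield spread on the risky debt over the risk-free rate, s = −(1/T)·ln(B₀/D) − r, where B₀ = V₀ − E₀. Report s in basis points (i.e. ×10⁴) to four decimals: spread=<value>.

spread=502.1940

d₁ = [ln(V₀/D) + (r + σ²/2)T] / (σ√T)
   = [ln(127.9172/114.3010) + (0.0459 + 0.5·0.3972²)·5.8673] / (0.3972·√5.8673)
   = [0.112548 + 0.732145] / 0.962118 = 0.877951
d₂ = d₁ − σ√T = 0.877951 − 0.962118 = -0.084167
N(d₁) = 0.810015,  N(d₂) = 0.466462,  e^(−rT) = 0.763907
E₀ = V₀·N(d₁) − D·e^(−rT)·N(d₂)
   = 127.9172·0.810015 − 114.3010·0.763907·0.466462 = 62.885558
B₀ = V₀ − E₀ = 127.9172 − 62.885558 = 65.031642
spread = −(1/T)·ln(B₀/D) − r = −(1/5.8673)·ln(65.031642/114.3010) − 0.0459 = 0.05021940
in basis points: 0.05021940 × 10⁴ = 502.1940 bp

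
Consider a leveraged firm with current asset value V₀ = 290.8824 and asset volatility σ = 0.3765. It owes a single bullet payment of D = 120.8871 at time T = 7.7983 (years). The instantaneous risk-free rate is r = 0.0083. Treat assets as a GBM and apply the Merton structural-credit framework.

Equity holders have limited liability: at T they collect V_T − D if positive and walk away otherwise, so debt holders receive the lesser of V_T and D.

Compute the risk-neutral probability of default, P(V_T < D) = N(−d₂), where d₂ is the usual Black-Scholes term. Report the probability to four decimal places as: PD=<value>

d₁ = [ln(V₀/D) + (r + σ²/2)T] / (σ√T)
   = [ln(290.8824/120.8871) + (0.0083 + 0.5·0.3765²)·7.7983] / (0.3765·√7.7983)
   = [0.878062 + 0.617439] / 1.051393 = 1.422400
d₂ = d₁ − σ√T = 1.422400 − 1.051393 = 0.371008
risk-neutral PD = N(−d₂) = N(-0.371008) = 0.355316

PD=0.3553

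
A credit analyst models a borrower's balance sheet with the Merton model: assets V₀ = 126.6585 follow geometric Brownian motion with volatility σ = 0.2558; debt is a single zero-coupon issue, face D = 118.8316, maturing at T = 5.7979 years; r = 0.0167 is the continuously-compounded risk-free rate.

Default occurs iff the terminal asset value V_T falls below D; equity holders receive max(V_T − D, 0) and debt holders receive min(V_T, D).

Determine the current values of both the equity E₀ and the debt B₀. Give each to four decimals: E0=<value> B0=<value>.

E0=38.6880 B0=87.9705

d₁ = [ln(V₀/D) + (r + σ²/2)T] / (σ√T)
   = [ln(126.6585/118.8316) + (0.0167 + 0.5·0.2558²)·5.7979] / (0.2558·√5.7979)
   = [0.063787 + 0.286514] / 0.615936 = 0.568729
d₂ = d₁ − σ√T = 0.568729 − 0.615936 = -0.047207
N(d₁) = 0.715230,  N(d₂) = 0.481174,  e^(−rT) = 0.907715
E₀ = V₀·N(d₁) − D·e^(−rT)·N(d₂)
   = 126.6585·0.715230 − 118.8316·0.907715·0.481174 = 38.688024
B₀ = V₀ − E₀ = 126.6585 − 38.688024 = 87.970476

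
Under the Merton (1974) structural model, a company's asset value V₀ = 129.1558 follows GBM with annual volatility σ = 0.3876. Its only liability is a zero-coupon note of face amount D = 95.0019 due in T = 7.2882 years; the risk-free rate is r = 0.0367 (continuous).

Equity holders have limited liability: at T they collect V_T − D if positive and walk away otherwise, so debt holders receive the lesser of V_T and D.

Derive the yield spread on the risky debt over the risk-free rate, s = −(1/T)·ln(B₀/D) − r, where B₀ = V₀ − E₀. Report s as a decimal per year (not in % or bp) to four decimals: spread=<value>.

spread=0.0373

d₁ = [ln(V₀/D) + (r + σ²/2)T] / (σ√T)
   = [ln(129.1558/95.0019) + (0.0367 + 0.5·0.3876²)·7.2882] / (0.3876·√7.2882)
   = [0.307123 + 0.814944] / 1.046391 = 1.072321
d₂ = d₁ − σ√T = 1.072321 − 1.046391 = 0.025930
N(d₁) = 0.858212,  N(d₂) = 0.510343,  e^(−rT) = 0.765308
E₀ = V₀·N(d₁) − D·e^(−rT)·N(d₂)
   = 129.1558·0.858212 − 95.0019·0.765308·0.510343 = 73.738178
B₀ = V₀ − E₀ = 129.1558 − 73.738178 = 55.417622
spread = −(1/T)·ln(B₀/D) − r = −(1/7.2882)·ln(55.417622/95.0019) − 0.0367 = 0.03725506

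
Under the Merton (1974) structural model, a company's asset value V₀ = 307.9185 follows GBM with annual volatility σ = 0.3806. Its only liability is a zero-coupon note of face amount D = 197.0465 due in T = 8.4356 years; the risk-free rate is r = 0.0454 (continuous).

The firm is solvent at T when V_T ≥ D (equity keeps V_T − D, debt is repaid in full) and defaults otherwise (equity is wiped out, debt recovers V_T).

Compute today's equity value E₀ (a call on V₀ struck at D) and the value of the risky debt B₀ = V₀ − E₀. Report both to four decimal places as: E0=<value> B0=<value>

d₁ = [ln(V₀/D) + (r + σ²/2)T] / (σ√T)
   = [ln(307.9185/197.0465) + (0.0454 + 0.5·0.3806²)·8.4356] / (0.3806·√8.4356)
   = [0.446395 + 0.993951] / 1.105419 = 1.302988
d₂ = d₁ − σ√T = 1.302988 − 1.105419 = 0.197569
N(d₁) = 0.903711,  N(d₂) = 0.578309,  e^(−rT) = 0.681829
E₀ = V₀·N(d₁) − D·e^(−rT)·N(d₂)
   = 307.9185·0.903711 − 197.0465·0.681829·0.578309 = 200.572210
B₀ = V₀ − E₀ = 307.9185 − 200.572210 = 107.346290

E0=200.5722 B0=107.3463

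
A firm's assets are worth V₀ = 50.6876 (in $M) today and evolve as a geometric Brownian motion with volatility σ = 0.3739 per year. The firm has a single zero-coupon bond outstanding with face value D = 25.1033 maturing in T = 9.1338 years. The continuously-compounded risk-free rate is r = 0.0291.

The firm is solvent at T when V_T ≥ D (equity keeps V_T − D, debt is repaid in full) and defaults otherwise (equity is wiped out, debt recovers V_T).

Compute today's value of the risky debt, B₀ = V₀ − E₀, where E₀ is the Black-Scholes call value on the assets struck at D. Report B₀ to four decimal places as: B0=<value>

d₁ = [ln(V₀/D) + (r + σ²/2)T] / (σ√T)
   = [ln(50.6876/25.1033) + (0.0291 + 0.5·0.3739²)·9.1338] / (0.3739·√9.1338)
   = [0.702682 + 0.904252] / 1.130007 = 1.422056
d₂ = d₁ − σ√T = 1.422056 − 1.130007 = 0.292049
N(d₁) = 0.922495,  N(d₂) = 0.614875,  e^(−rT) = 0.766597
E₀ = V₀·N(d₁) − D·e^(−rT)·N(d₂)
   = 50.6876·0.922495 − 25.1033·0.766597·0.614875 = 34.926321
B₀ = V₀ − E₀ = 50.6876 − 34.926321 = 15.761279

B0=15.7613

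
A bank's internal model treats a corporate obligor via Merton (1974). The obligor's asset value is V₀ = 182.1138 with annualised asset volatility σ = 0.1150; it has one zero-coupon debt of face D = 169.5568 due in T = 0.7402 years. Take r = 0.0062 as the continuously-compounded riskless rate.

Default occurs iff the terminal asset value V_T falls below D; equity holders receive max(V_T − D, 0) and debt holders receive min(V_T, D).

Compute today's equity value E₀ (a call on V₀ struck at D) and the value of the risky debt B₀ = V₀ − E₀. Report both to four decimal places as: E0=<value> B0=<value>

d₁ = [ln(V₀/D) + (r + σ²/2)T] / (σ√T)
   = [ln(182.1138/169.5568) + (0.0062 + 0.5·0.1150²)·0.7402] / (0.1150·√0.7402)
   = [0.071444 + 0.009484] / 0.098940 = 0.817945
d₂ = d₁ − σ√T = 0.817945 − 0.098940 = 0.719005
N(d₁) = 0.793306,  N(d₂) = 0.763931,  e^(−rT) = 0.995421
E₀ = V₀·N(d₁) − D·e^(−rT)·N(d₂)
   = 182.1138·0.793306 − 169.5568·0.995421·0.763931 = 15.535293
B₀ = V₀ − E₀ = 182.1138 − 15.535293 = 166.578507

E0=15.5353 B0=166.5785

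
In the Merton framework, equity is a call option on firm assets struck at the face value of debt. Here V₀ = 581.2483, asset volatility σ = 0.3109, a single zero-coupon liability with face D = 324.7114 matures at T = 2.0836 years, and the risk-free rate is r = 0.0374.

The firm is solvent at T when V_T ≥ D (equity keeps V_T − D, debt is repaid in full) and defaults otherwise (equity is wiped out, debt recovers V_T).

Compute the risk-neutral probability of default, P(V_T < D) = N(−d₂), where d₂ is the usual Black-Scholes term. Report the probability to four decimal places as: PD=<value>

PD=0.1063

d₁ = [ln(V₀/D) + (r + σ²/2)T] / (σ√T)
   = [ln(581.2483/324.7114) + (0.0374 + 0.5·0.3109²)·2.0836] / (0.3109·√2.0836)
   = [0.582241 + 0.178626] / 0.448774 = 1.695434
d₂ = d₁ − σ√T = 1.695434 − 0.448774 = 1.246660
risk-neutral PD = N(−d₂) = N(-1.246660) = 0.106261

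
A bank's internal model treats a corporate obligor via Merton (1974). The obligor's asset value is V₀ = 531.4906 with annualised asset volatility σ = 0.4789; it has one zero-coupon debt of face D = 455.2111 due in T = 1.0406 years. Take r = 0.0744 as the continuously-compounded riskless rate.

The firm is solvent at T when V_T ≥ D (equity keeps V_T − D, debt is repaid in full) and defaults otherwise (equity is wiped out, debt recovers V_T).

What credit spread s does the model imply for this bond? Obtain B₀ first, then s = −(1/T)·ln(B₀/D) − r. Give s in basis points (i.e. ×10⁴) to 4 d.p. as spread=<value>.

spread=1131.1678

d₁ = [ln(V₀/D) + (r + σ²/2)T] / (σ√T)
   = [ln(531.4906/455.2111) + (0.0744 + 0.5·0.4789²)·1.0406] / (0.4789·√1.0406)
   = [0.154924 + 0.196749] / 0.488525 = 0.719867
d₂ = d₁ − σ√T = 0.719867 − 0.488525 = 0.231342
N(d₁) = 0.764197,  N(d₂) = 0.591476,  e^(−rT) = 0.925500
E₀ = V₀·N(d₁) − D·e^(−rT)·N(d₂)
   = 531.4906·0.764197 − 455.2111·0.925500·0.591476 = 156.975807
B₀ = V₀ − E₀ = 531.4906 − 156.975807 = 374.514793
spread = −(1/T)·ln(B₀/D) − r = −(1/1.0406)·ln(374.514793/455.2111) − 0.0744 = 0.11311678
in basis points: 0.11311678 × 10⁴ = 1131.1678 bp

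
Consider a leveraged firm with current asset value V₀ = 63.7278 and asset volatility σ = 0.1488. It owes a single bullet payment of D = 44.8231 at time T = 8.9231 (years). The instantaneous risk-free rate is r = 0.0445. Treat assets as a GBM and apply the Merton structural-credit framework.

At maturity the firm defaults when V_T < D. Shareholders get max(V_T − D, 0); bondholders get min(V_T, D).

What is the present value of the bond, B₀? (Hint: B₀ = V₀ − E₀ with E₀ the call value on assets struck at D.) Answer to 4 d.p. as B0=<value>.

d₁ = [ln(V₀/D) + (r + σ²/2)T] / (σ√T)
   = [ln(63.7278/44.8231) + (0.0445 + 0.5·0.1488²)·8.9231] / (0.1488·√8.9231)
   = [0.351897 + 0.495863] / 0.444489 = 1.907270
d₂ = d₁ − σ√T = 1.907270 − 0.444489 = 1.462782
N(d₁) = 0.971757,  N(d₂) = 0.928236,  e^(−rT) = 0.672282
E₀ = V₀·N(d₁) − D·e^(−rT)·N(d₂)
   = 63.7278·0.971757 − 44.8231·0.672282·0.928236 = 33.956708
B₀ = V₀ − E₀ = 63.7278 − 33.956708 = 29.771092

B0=29.7711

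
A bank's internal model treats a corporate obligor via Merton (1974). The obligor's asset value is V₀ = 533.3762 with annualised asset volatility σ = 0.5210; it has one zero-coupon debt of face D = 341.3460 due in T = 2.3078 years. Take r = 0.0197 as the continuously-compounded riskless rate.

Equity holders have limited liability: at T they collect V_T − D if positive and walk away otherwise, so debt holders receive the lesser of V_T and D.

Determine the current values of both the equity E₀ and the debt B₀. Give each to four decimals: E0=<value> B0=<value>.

E0=258.7417 B0=274.6345

d₁ = [ln(V₀/D) + (r + σ²/2)T] / (σ√T)
   = [ln(533.3762/341.3460) + (0.0197 + 0.5·0.5210²)·2.3078] / (0.5210·√2.3078)
   = [0.446330 + 0.358679] / 0.791474 = 1.017102
d₂ = d₁ − σ√T = 1.017102 − 0.791474 = 0.225627
N(d₁) = 0.845447,  N(d₂) = 0.589254,  e^(−rT) = 0.955554
E₀ = V₀·N(d₁) − D·e^(−rT)·N(d₂)
   = 533.3762·0.845447 − 341.3460·0.955554·0.589254 = 258.741717
B₀ = V₀ − E₀ = 533.3762 − 258.741717 = 274.634483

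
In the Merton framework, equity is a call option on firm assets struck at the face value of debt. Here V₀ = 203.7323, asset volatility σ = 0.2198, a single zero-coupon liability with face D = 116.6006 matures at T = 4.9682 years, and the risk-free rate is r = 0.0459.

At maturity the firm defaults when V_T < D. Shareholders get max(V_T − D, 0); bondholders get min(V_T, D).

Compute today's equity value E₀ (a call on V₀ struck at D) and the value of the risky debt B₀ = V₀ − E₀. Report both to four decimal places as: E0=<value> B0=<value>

E0=112.4228 B0=91.3095

d₁ = [ln(V₀/D) + (r + σ²/2)T] / (σ√T)
   = [ln(203.7323/116.6006) + (0.0459 + 0.5·0.2198²)·4.9682] / (0.2198·√4.9682)
   = [0.558052 + 0.348052] / 0.489922 = 1.849487
d₂ = d₁ − σ√T = 1.849487 − 0.489922 = 1.359564
N(d₁) = 0.967806,  N(d₂) = 0.913016,  e^(−rT) = 0.796092
E₀ = V₀·N(d₁) − D·e^(−rT)·N(d₂)
   = 203.7323·0.967806 − 116.6006·0.796092·0.913016 = 112.422834
B₀ = V₀ − E₀ = 203.7323 − 112.422834 = 91.309466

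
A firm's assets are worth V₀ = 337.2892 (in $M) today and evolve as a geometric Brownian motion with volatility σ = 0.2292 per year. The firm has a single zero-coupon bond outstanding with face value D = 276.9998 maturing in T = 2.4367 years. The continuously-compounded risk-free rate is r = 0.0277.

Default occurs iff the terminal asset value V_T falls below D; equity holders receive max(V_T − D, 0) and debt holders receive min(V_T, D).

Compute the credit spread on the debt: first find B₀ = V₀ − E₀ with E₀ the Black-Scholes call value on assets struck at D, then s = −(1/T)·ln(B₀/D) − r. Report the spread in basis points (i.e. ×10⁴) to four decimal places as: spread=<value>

spread=228.1771

d₁ = [ln(V₀/D) + (r + σ²/2)T] / (σ√T)
   = [ln(337.2892/276.9998) + (0.0277 + 0.5·0.2292²)·2.4367] / (0.2292·√2.4367)
   = [0.196924 + 0.131500] / 0.357780 = 0.917950
d₂ = d₁ − σ√T = 0.917950 − 0.357780 = 0.560170
N(d₁) = 0.820677,  N(d₂) = 0.712318,  e^(−rT) = 0.934731
E₀ = V₀·N(d₁) − D·e^(−rT)·N(d₂)
   = 337.2892·0.820677 − 276.9998·0.934731·0.712318 = 92.371982
B₀ = V₀ − E₀ = 337.2892 − 92.371982 = 244.917218
spread = −(1/T)·ln(B₀/D) − r = −(1/2.4367)·ln(244.917218/276.9998) − 0.0277 = 0.02281771
in basis points: 0.02281771 × 10⁴ = 228.1771 bp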